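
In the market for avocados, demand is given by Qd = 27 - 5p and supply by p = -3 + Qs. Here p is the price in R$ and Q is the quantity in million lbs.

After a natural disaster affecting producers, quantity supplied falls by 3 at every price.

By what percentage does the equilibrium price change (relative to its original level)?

+12.5

Initially, 27 - 5p = p + 3, so 24 = 6p and p = 4, Q = 7.
The shock moves the curves to Qd = 27 - 5p and Qs = p.
Clearing the new market: 27 - 5p = p, so p = 4.5 and Q = 4.5.
%Δp = (4.5 − 4) / 4 × 100 = +12.5%.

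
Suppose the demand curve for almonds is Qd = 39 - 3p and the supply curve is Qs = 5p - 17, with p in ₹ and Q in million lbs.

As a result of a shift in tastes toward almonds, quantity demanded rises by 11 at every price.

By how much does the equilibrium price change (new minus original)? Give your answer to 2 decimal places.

+1.38

Solve the original market: 39 - 3p = 5p - 17, hence p = 7 and Q = 18.
After the shift, demand is Qd = 50 - 3p and supply is Qs = 5p - 17.
Clearing the new market: 50 - 3p = 5p - 17, so p = 8.375 and Q = 24.875.
Δp = 8.375 − 7 = +1.38.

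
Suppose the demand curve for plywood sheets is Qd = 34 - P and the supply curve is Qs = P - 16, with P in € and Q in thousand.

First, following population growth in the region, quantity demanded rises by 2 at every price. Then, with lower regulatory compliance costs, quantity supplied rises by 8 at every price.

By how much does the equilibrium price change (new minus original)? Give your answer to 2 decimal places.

-3.00

Before the shock: 34 - P = P - 16 ⇒ 50 = 2P ⇒ P = 25, Q = 9.
The shock moves the curves to Qd = 36 - P and Qs = P - 8.
Equate the new curves: 36 - P = P - 8, giving 44 = 2P, P = 22, Q = 14.
ΔP = 22 − 25 = -3.00.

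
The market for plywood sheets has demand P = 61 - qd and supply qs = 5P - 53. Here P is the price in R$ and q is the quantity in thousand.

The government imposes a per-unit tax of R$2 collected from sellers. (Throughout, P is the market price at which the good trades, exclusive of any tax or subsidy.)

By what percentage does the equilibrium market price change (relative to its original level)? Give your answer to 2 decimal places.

Solve the original market: 61 - P = 5P - 53, hence P = 19 and q = 42.
Since sellers keep the price net of the tax, the effective supply curve becomes qs = 5P - 63.
Clearing the new market: 61 - P = 5P - 63, so P = 62/3 ≈ 20.6667 and q = 121/3 ≈ 40.3333.
%ΔP = (20.6667 − 19) / 19 × 100 = +8.77%.

+8.77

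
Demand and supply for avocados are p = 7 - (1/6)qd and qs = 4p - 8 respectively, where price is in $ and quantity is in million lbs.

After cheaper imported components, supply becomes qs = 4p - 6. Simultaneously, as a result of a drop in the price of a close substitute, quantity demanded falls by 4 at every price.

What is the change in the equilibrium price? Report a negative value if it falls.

-0.6

Original equilibrium: 42 - 6p = 4p - 8 gives 50 = 10p, so p = 5 and q = 12.
The new curves are qd = 38 - 6p (demand) and qs = 4p - 6 (supply).
Setting them equal: 38 - 6p = 4p - 6 → 44 = 10p, so p = 4.4 and q = 11.6.
Δp = 4.4 − 5 = -0.6.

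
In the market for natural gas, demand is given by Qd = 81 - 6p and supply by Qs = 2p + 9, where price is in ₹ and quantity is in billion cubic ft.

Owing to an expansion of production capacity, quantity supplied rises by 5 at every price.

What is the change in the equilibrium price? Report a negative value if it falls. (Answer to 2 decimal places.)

Initially, 81 - 6p = 2p + 9, so 72 = 8p and p = 9, Q = 27.
After the shift, demand is Qd = 81 - 6p and supply is Qs = 2p + 14.
New equilibrium: 81 - 6p = 2p + 14 ⇒ 67 = 8p ⇒ p = 8.375, Q = 30.75.
Δp = 8.375 − 9 = -0.63.

-0.63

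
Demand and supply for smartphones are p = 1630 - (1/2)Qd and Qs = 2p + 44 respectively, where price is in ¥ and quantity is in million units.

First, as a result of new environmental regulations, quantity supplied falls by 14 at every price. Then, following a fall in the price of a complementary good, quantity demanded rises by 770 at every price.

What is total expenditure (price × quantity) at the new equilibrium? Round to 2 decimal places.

Original equilibrium: 3260 - 2p = 2p + 44 gives 3216 = 4p, so p = 804 and Q = 1652.
With the change applied: demand Qd = 4030 - 2p, supply Qs = 2p + 30.
Clearing the new market: 4030 - 2p = 2p + 30, so p = 1000 and Q = 2030.
New expenditure = 1000 × 2030 = 2030000.00.

2030000.00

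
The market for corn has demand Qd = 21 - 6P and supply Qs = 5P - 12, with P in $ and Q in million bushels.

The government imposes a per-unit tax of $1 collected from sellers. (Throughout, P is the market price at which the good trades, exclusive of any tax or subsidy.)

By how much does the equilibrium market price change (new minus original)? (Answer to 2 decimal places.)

Original equilibrium: 21 - 6P = 5P - 12 gives 33 = 11P, so P = 3 and Q = 3.
Since sellers keep the price net of the tax, the effective supply curve becomes Qs = 5P - 17.
Clearing the new market: 21 - 6P = 5P - 17, so P = 38/11 ≈ 3.4545 and Q = 3/11 ≈ 0.2727.
ΔP = 3.4545 − 3 = +0.45.

+0.45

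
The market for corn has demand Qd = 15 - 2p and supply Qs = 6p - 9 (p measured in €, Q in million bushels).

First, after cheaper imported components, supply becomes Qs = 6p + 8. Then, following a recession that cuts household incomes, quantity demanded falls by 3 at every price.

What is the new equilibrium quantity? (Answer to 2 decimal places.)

Solve the original market: 15 - 2p = 6p - 9, hence p = 3 and Q = 9.
After the shift, demand is Qd = 12 - 2p and supply is Qs = 6p + 8.
Setting them equal: 12 - 2p = 6p + 8 → 4 = 8p, so p = 0.5 and Q = 11.

11.00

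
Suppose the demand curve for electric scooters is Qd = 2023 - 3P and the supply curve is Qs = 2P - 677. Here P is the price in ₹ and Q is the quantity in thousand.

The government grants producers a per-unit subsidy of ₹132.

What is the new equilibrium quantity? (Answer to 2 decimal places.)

Original equilibrium: 2023 - 3P = 2P - 677 gives 2700 = 5P, so P = 540 and Q = 403.
Since sellers receive the price plus the subsidy, the effective supply curve becomes Qs = 2P - 413.
Equate the new curves: 2023 - 3P = 2P - 413, giving 2436 = 5P, P = 487.2, Q = 561.4.

561.40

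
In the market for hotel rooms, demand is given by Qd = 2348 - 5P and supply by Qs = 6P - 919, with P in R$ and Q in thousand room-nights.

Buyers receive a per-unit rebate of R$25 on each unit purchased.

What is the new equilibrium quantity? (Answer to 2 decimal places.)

931.18

Original equilibrium: 2348 - 5P = 6P - 919 gives 3267 = 11P, so P = 297 and Q = 863.
Since buyers' out-of-pocket price is the market price minus the rebate, the effective demand curve becomes Qd = 2473 - 5P.
Clearing the new market: 2473 - 5P = 6P - 919, so P = 3392/11 ≈ 308.3636 and Q = 10243/11 ≈ 931.1818.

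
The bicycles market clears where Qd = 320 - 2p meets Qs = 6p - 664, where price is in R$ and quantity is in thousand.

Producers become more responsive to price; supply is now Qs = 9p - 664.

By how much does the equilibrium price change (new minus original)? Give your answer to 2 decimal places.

Original equilibrium: 320 - 2p = 6p - 664 gives 984 = 8p, so p = 123 and Q = 74.
With the change applied: demand Qd = 320 - 2p, supply Qs = 9p - 664.
Equate the new curves: 320 - 2p = 9p - 664, giving 984 = 11p, p = 984/11 ≈ 89.4545, Q = 1552/11 ≈ 141.0909.
Δp = 89.4545 − 123 = -33.55.

-33.55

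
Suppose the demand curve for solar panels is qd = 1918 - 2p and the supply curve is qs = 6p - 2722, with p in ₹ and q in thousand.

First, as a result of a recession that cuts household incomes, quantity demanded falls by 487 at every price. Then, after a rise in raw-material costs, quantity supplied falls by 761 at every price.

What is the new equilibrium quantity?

Solve the original market: 1918 - 2p = 6p - 2722, hence p = 580 and q = 758.
With the change applied: demand qd = 1431 - 2p, supply qs = 6p - 3483.
New equilibrium: 1431 - 2p = 6p - 3483 ⇒ 4914 = 8p ⇒ p = 614.25, q = 202.5.

202.5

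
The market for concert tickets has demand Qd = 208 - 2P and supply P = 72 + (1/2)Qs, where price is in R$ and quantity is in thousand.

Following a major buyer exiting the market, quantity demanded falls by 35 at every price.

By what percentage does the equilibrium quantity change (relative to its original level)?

-54.6875

Before the shock: 208 - 2P = 2P - 144 ⇒ 352 = 4P ⇒ P = 88, Q = 32.
The new curves are Qd = 173 - 2P (demand) and Qs = 2P - 144 (supply).
Setting them equal: 173 - 2P = 2P - 144 → 317 = 4P, so P = 79.25 and Q = 14.5.
%ΔQ = (14.5 − 32) / 32 × 100 = -54.6875%.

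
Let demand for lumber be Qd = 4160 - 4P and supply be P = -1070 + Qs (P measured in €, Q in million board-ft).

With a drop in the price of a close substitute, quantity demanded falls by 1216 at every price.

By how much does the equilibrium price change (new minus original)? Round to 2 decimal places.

-243.20

Before the shock: 4160 - 4P = P + 1070 ⇒ 3090 = 5P ⇒ P = 618, Q = 1688.
With the change applied: demand Qd = 2944 - 4P, supply Qs = P + 1070.
New equilibrium: 2944 - 4P = P + 1070 ⇒ 1874 = 5P ⇒ P = 374.8, Q = 1444.8.
ΔP = 374.8 − 618 = -243.20.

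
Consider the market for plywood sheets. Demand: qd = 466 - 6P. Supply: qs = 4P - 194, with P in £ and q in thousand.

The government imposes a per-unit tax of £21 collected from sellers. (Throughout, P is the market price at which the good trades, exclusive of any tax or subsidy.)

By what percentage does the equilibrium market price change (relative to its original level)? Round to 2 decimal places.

Initially, 466 - 6P = 4P - 194, so 660 = 10P and P = 66, q = 70.
Since sellers keep the price net of the tax, the effective supply curve becomes qs = 4P - 278.
Setting them equal: 466 - 6P = 4P - 278 → 744 = 10P, so P = 74.4 and q = 19.6.
%ΔP = (74.4 − 66) / 66 × 100 = +12.73%.

+12.73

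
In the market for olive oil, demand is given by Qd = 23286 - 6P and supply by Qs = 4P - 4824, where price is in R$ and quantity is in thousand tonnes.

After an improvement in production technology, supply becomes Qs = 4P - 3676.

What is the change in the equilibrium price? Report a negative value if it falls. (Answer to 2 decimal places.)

Original equilibrium: 23286 - 6P = 4P - 4824 gives 28110 = 10P, so P = 2811 and Q = 6420.
With the change applied: demand Qd = 23286 - 6P, supply Qs = 4P - 3676.
New equilibrium: 23286 - 6P = 4P - 3676 ⇒ 26962 = 10P ⇒ P = 2696.2, Q = 7108.8.
ΔP = 2696.2 − 2811 = -114.80.

-114.80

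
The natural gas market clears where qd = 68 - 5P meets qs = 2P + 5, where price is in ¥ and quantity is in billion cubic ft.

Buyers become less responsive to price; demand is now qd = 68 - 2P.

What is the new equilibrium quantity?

36.5

Original equilibrium: 68 - 5P = 2P + 5 gives 63 = 7P, so P = 9 and q = 23.
The new curves are qd = 68 - 2P (demand) and qs = 2P + 5 (supply).
Setting them equal: 68 - 2P = 2P + 5 → 63 = 4P, so P = 15.75 and q = 36.5.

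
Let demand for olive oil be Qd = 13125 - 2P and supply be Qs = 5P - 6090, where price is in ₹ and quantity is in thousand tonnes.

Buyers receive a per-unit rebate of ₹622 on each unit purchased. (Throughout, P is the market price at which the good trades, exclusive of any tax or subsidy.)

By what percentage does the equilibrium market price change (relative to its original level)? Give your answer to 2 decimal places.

Solve the original market: 13125 - 2P = 5P - 6090, hence P = 2745 and Q = 7635.
Since buyers' out-of-pocket price is the market price minus the rebate, the effective demand curve becomes Qd = 14369 - 2P.
Equate the new curves: 14369 - 2P = 5P - 6090, giving 20459 = 7P, P = 20459/7 ≈ 2922.7143, Q = 59665/7 ≈ 8523.5714.
%ΔP = (2922.7143 − 2745) / 2745 × 100 = +6.47%.

+6.47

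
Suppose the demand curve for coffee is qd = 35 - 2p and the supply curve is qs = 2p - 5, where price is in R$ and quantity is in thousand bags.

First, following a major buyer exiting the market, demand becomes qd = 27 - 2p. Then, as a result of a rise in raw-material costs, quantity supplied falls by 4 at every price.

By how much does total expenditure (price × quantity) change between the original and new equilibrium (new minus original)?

-69

Initially, 35 - 2p = 2p - 5, so 40 = 4p and p = 10, q = 15.
After the shift, demand is qd = 27 - 2p and supply is qs = 2p - 9.
Clearing the new market: 27 - 2p = 2p - 9, so p = 9 and q = 9.
Expenditure moves from 10×15 = 150 to 9×9 = 81; change = -69.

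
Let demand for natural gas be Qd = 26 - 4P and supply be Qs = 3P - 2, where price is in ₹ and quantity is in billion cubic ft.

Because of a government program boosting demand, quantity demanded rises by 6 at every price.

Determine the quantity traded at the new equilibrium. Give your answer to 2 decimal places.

Original equilibrium: 26 - 4P = 3P - 2 gives 28 = 7P, so P = 4 and Q = 10.
After the shift, demand is Qd = 32 - 4P and supply is Qs = 3P - 2.
Clearing the new market: 32 - 4P = 3P - 2, so P = 34/7 ≈ 4.8571 and Q = 88/7 ≈ 12.5714.

12.57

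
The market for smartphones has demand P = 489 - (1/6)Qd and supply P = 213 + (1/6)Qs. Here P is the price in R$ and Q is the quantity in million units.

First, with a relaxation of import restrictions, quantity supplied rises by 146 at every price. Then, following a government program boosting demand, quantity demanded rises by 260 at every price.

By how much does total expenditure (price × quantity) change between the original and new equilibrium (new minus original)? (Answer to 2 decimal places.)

+81047.50

Initially, 2934 - 6P = 6P - 1278, so 4212 = 12P and P = 351, Q = 828.
The new curves are Qd = 3194 - 6P (demand) and Qs = 6P - 1132 (supply).
Setting them equal: 3194 - 6P = 6P - 1132 → 4326 = 12P, so P = 360.5 and Q = 1031.
Expenditure moves from 351×828 = 290628 to 360.5×1031 = 371675.5; change = +81047.50.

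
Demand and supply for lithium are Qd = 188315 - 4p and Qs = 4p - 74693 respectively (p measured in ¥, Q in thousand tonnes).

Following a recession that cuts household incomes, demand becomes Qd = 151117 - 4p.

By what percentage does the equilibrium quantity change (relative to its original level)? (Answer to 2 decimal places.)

-32.74

Before the shock: 188315 - 4p = 4p - 74693 ⇒ 263008 = 8p ⇒ p = 32876, Q = 56811.
After the shift, demand is Qd = 151117 - 4p and supply is Qs = 4p - 74693.
Equate the new curves: 151117 - 4p = 4p - 74693, giving 225810 = 8p, p = 28226.25, Q = 38212.
%ΔQ = (38212 − 56811) / 56811 × 100 = -32.74%.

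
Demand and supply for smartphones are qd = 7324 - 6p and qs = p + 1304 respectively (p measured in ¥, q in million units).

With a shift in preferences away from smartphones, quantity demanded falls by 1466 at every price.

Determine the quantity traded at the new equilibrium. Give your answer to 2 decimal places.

1954.57

Before the shock: 7324 - 6p = p + 1304 ⇒ 6020 = 7p ⇒ p = 860, q = 2164.
With the change applied: demand qd = 5858 - 6p, supply qs = p + 1304.
New equilibrium: 5858 - 6p = p + 1304 ⇒ 4554 = 7p ⇒ p = 4554/7 ≈ 650.5714, q = 13682/7 ≈ 1954.5714.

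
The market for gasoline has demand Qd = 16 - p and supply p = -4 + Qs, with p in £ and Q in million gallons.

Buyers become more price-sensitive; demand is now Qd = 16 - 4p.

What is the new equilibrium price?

2.4

Initially, 16 - p = p + 4, so 12 = 2p and p = 6, Q = 10.
After the shift, demand is Qd = 16 - 4p and supply is Qs = p + 4.
Setting them equal: 16 - 4p = p + 4 → 12 = 5p, so p = 2.4 and Q = 6.4.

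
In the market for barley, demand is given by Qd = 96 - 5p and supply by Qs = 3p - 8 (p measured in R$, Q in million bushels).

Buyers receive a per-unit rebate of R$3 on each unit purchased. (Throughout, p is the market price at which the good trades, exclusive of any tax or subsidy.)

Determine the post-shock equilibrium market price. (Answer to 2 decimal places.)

Original equilibrium: 96 - 5p = 3p - 8 gives 104 = 8p, so p = 13 and Q = 31.
Since buyers' out-of-pocket price is the market price minus the rebate, the effective demand curve becomes Qd = 111 - 5p.
Clearing the new market: 111 - 5p = 3p - 8, so p = 14.875 and Q = 36.625.

14.88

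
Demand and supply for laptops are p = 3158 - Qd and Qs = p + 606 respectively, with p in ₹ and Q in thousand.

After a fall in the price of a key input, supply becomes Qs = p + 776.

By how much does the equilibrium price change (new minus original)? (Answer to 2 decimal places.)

-85.00

Before the shock: 3158 - p = p + 606 ⇒ 2552 = 2p ⇒ p = 1276, Q = 1882.
The shock moves the curves to Qd = 3158 - p and Qs = p + 776.
Setting them equal: 3158 - p = p + 776 → 2382 = 2p, so p = 1191 and Q = 1967.
Δp = 1191 − 1276 = -85.00.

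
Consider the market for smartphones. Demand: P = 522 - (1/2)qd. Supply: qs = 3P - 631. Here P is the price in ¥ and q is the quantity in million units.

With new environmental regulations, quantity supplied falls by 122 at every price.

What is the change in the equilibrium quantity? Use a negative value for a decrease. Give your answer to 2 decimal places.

-48.80

Original equilibrium: 1044 - 2P = 3P - 631 gives 1675 = 5P, so P = 335 and q = 374.
With the change applied: demand qd = 1044 - 2P, supply qs = 3P - 753.
New equilibrium: 1044 - 2P = 3P - 753 ⇒ 1797 = 5P ⇒ P = 359.4, q = 325.2.
Δq = 325.2 − 374 = -48.80.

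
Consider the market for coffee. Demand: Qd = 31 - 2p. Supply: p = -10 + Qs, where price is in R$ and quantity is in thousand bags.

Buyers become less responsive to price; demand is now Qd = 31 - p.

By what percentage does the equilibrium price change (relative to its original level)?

Before the shock: 31 - 2p = p + 10 ⇒ 21 = 3p ⇒ p = 7, Q = 17.
After the shift, demand is Qd = 31 - p and supply is Qs = p + 10.
Equate the new curves: 31 - p = p + 10, giving 21 = 2p, p = 10.5, Q = 20.5.
%Δp = (10.5 − 7) / 7 × 100 = +50%.

+50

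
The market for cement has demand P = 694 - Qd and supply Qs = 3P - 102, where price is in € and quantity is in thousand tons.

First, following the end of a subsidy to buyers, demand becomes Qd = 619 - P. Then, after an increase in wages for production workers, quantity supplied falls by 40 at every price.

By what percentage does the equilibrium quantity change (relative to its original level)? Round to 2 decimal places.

-13.38

Solve the original market: 694 - P = 3P - 102, hence P = 199 and Q = 495.
The shock moves the curves to Qd = 619 - P and Qs = 3P - 142.
Setting them equal: 619 - P = 3P - 142 → 761 = 4P, so P = 190.25 and Q = 428.75.
%ΔQ = (428.75 − 495) / 495 × 100 = -13.38%.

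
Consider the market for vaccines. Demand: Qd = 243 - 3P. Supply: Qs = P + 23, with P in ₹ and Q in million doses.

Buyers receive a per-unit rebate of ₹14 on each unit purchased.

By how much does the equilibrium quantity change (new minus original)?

Solve the original market: 243 - 3P = P + 23, hence P = 55 and Q = 78.
Since buyers' out-of-pocket price is the market price minus the rebate, the effective demand curve becomes Qd = 285 - 3P.
New equilibrium: 285 - 3P = P + 23 ⇒ 262 = 4P ⇒ P = 65.5, Q = 88.5.
ΔQ = 88.5 − 78 = +10.5.

+10.5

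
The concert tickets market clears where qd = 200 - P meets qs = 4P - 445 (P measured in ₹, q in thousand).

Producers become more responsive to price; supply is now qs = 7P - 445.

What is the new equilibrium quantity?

119.375

Initially, 200 - P = 4P - 445, so 645 = 5P and P = 129, q = 71.
The new curves are qd = 200 - P (demand) and qs = 7P - 445 (supply).
Equate the new curves: 200 - P = 7P - 445, giving 645 = 8P, P = 80.625, q = 119.375.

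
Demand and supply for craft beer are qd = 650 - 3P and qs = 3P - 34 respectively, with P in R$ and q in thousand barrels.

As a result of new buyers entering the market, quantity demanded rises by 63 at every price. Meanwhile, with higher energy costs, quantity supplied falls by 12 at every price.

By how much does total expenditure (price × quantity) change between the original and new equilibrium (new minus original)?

Before the shock: 650 - 3P = 3P - 34 ⇒ 684 = 6P ⇒ P = 114, q = 308.
The new curves are qd = 713 - 3P (demand) and qs = 3P - 46 (supply).
Equate the new curves: 713 - 3P = 3P - 46, giving 759 = 6P, P = 126.5, q = 333.5.
Expenditure moves from 114×308 = 35112 to 126.5×333.5 = 42187.75; change = +7075.75.

+7075.75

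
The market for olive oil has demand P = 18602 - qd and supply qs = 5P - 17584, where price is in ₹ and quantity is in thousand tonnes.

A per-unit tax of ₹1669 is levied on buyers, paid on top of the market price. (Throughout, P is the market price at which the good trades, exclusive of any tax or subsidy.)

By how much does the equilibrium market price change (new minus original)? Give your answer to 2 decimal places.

-278.17

Solve the original market: 18602 - P = 5P - 17584, hence P = 6031 and q = 12571.
Since buyers pay the price plus the tax, the effective demand curve becomes qd = 16933 - P.
Setting them equal: 16933 - P = 5P - 17584 → 34517 = 6P, so P = 34517/6 ≈ 5752.8333 and q = 67081/6 ≈ 11180.1667.
ΔP = 5752.8333 − 6031 = -278.17.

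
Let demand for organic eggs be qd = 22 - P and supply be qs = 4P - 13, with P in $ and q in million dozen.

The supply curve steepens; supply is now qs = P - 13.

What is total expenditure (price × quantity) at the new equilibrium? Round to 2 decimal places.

78.75

Initially, 22 - P = 4P - 13, so 35 = 5P and P = 7, q = 15.
With the change applied: demand qd = 22 - P, supply qs = P - 13.
Clearing the new market: 22 - P = P - 13, so P = 17.5 and q = 4.5.
New expenditure = 17.5 × 4.5 = 78.75.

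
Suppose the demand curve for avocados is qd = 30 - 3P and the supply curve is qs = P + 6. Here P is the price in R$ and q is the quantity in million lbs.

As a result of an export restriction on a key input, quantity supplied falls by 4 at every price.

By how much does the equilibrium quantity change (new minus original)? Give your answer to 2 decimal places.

-3.00

Original equilibrium: 30 - 3P = P + 6 gives 24 = 4P, so P = 6 and q = 12.
The new curves are qd = 30 - 3P (demand) and qs = P + 2 (supply).
New equilibrium: 30 - 3P = P + 2 ⇒ 28 = 4P ⇒ P = 7, q = 9.
Δq = 9 − 12 = -3.00.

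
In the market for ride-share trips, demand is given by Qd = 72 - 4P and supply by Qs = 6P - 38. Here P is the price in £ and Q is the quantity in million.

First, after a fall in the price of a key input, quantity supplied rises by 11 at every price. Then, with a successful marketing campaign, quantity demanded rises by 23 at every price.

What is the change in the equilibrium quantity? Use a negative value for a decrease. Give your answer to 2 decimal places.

+18.20

Original equilibrium: 72 - 4P = 6P - 38 gives 110 = 10P, so P = 11 and Q = 28.
The new curves are Qd = 95 - 4P (demand) and Qs = 6P - 27 (supply).
New equilibrium: 95 - 4P = 6P - 27 ⇒ 122 = 10P ⇒ P = 12.2, Q = 46.2.
ΔQ = 46.2 − 28 = +18.20.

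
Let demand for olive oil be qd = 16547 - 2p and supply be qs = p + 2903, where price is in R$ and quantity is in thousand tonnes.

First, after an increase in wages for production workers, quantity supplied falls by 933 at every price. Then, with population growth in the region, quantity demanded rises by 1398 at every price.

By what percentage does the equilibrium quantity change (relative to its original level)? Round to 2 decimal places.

Solve the original market: 16547 - 2p = p + 2903, hence p = 4548 and q = 7451.
The new curves are qd = 17945 - 2p (demand) and qs = p + 1970 (supply).
Setting them equal: 17945 - 2p = p + 1970 → 15975 = 3p, so p = 5325 and q = 7295.
%Δq = (7295 − 7451) / 7451 × 100 = -2.09%.

-2.09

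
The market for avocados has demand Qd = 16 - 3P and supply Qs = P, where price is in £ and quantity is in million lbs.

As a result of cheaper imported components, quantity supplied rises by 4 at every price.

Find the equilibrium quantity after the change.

7

Before the shock: 16 - 3P = P ⇒ 16 = 4P ⇒ P = 4, Q = 4.
With the change applied: demand Qd = 16 - 3P, supply Qs = P + 4.
New equilibrium: 16 - 3P = P + 4 ⇒ 12 = 4P ⇒ P = 3, Q = 7.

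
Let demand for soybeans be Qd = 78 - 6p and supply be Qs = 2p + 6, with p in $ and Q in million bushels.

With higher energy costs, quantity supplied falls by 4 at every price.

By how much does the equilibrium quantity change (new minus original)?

-3

Solve the original market: 78 - 6p = 2p + 6, hence p = 9 and Q = 24.
The new curves are Qd = 78 - 6p (demand) and Qs = 2p + 2 (supply).
Clearing the new market: 78 - 6p = 2p + 2, so p = 9.5 and Q = 21.
ΔQ = 21 − 24 = -3.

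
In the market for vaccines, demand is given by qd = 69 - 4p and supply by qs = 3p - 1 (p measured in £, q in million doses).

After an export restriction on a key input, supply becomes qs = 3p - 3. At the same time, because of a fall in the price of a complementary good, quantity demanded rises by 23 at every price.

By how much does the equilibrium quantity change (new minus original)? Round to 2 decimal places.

+8.71

Before the shock: 69 - 4p = 3p - 1 ⇒ 70 = 7p ⇒ p = 10, q = 29.
After the shift, demand is qd = 92 - 4p and supply is qs = 3p - 3.
New equilibrium: 92 - 4p = 3p - 3 ⇒ 95 = 7p ⇒ p = 95/7 ≈ 13.5714, q = 264/7 ≈ 37.7143.
Δq = 37.7143 − 29 = +8.71.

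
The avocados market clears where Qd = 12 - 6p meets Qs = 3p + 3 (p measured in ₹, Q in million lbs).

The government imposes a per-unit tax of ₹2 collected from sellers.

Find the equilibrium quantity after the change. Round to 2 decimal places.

Original equilibrium: 12 - 6p = 3p + 3 gives 9 = 9p, so p = 1 and Q = 6.
Since sellers keep the price net of the tax, the effective supply curve becomes Qs = 3p - 3.
Clearing the new market: 12 - 6p = 3p - 3, so p = 5/3 ≈ 1.6667 and Q = 2.

2.00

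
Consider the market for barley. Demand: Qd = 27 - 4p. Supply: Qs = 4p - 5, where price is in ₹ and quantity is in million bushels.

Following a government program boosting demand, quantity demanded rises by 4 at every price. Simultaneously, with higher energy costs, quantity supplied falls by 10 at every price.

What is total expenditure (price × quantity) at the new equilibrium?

46

Before the shock: 27 - 4p = 4p - 5 ⇒ 32 = 8p ⇒ p = 4, Q = 11.
The shock moves the curves to Qd = 31 - 4p and Qs = 4p - 15.
New equilibrium: 31 - 4p = 4p - 15 ⇒ 46 = 8p ⇒ p = 5.75, Q = 8.
New expenditure = 5.75 × 8 = 46.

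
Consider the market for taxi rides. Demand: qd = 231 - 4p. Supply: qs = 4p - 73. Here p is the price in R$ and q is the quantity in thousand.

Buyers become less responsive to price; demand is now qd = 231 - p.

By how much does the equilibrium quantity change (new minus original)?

Before the shock: 231 - 4p = 4p - 73 ⇒ 304 = 8p ⇒ p = 38, q = 79.
After the shift, demand is qd = 231 - p and supply is qs = 4p - 73.
New equilibrium: 231 - p = 4p - 73 ⇒ 304 = 5p ⇒ p = 60.8, q = 170.2.
Δq = 170.2 − 79 = +91.2.

+91.2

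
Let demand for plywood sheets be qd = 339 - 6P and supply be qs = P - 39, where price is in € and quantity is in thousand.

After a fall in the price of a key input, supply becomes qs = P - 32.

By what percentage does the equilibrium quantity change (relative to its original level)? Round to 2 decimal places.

Initially, 339 - 6P = P - 39, so 378 = 7P and P = 54, q = 15.
After the shift, demand is qd = 339 - 6P and supply is qs = P - 32.
Clearing the new market: 339 - 6P = P - 32, so P = 53 and q = 21.
%Δq = (21 − 15) / 15 × 100 = +40.00%.

+40.00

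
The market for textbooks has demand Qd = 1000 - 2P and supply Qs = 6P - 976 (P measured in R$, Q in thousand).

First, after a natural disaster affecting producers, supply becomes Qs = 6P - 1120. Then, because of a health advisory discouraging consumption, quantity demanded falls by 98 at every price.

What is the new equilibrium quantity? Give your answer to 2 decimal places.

396.50

Initially, 1000 - 2P = 6P - 976, so 1976 = 8P and P = 247, Q = 506.
With the change applied: demand Qd = 902 - 2P, supply Qs = 6P - 1120.
Clearing the new market: 902 - 2P = 6P - 1120, so P = 252.75 and Q = 396.5.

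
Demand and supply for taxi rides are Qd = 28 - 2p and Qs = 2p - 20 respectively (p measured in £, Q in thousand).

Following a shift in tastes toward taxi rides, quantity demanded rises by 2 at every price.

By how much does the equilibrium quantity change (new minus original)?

+1

Before the shock: 28 - 2p = 2p - 20 ⇒ 48 = 4p ⇒ p = 12, Q = 4.
The shock moves the curves to Qd = 30 - 2p and Qs = 2p - 20.
Setting them equal: 30 - 2p = 2p - 20 → 50 = 4p, so p = 12.5 and Q = 5.
ΔQ = 5 − 4 = +1.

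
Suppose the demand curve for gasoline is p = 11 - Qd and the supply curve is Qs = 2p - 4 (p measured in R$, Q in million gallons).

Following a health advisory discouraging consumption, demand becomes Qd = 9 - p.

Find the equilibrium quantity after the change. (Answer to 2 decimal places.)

4.67

Before the shock: 11 - p = 2p - 4 ⇒ 15 = 3p ⇒ p = 5, Q = 6.
After the shift, demand is Qd = 9 - p and supply is Qs = 2p - 4.
New equilibrium: 9 - p = 2p - 4 ⇒ 13 = 3p ⇒ p = 13/3 ≈ 4.3333, Q = 14/3 ≈ 4.6667.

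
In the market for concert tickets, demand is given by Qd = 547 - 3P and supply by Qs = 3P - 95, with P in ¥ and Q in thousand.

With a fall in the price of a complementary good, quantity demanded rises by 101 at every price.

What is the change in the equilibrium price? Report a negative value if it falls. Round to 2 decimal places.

Original equilibrium: 547 - 3P = 3P - 95 gives 642 = 6P, so P = 107 and Q = 226.
The new curves are Qd = 648 - 3P (demand) and Qs = 3P - 95 (supply).
New equilibrium: 648 - 3P = 3P - 95 ⇒ 743 = 6P ⇒ P = 743/6 ≈ 123.8333, Q = 276.5.
ΔP = 123.8333 − 107 = +16.83.

+16.83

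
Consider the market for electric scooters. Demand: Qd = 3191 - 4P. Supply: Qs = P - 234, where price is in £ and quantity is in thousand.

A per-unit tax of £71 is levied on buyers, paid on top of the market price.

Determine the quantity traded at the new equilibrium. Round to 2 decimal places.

394.20

Initially, 3191 - 4P = P - 234, so 3425 = 5P and P = 685, Q = 451.
Since buyers pay the price plus the tax, the effective demand curve becomes Qd = 2907 - 4P.
Clearing the new market: 2907 - 4P = P - 234, so P = 628.2 and Q = 394.2.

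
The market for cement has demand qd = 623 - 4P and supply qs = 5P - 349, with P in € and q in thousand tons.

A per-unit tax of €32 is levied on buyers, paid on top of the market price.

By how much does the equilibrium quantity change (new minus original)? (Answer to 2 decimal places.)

-71.11

Before the shock: 623 - 4P = 5P - 349 ⇒ 972 = 9P ⇒ P = 108, q = 191.
Since buyers pay the price plus the tax, the effective demand curve becomes qd = 495 - 4P.
Setting them equal: 495 - 4P = 5P - 349 → 844 = 9P, so P = 844/9 ≈ 93.7778 and q = 1079/9 ≈ 119.8889.
Δq = 119.8889 − 191 = -71.11.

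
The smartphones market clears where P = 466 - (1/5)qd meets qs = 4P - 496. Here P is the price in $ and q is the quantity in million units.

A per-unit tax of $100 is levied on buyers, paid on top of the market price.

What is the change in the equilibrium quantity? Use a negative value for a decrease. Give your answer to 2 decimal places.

Original equilibrium: 2330 - 5P = 4P - 496 gives 2826 = 9P, so P = 314 and q = 760.
Since buyers pay the price plus the tax, the effective demand curve becomes qd = 1830 - 5P.
Clearing the new market: 1830 - 5P = 4P - 496, so P = 2326/9 ≈ 258.4444 and q = 4840/9 ≈ 537.7778.
Δq = 537.7778 − 760 = -222.22.

-222.22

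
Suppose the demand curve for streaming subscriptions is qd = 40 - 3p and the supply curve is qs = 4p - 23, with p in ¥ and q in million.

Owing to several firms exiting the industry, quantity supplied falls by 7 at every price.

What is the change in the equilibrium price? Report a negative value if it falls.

+1

Before the shock: 40 - 3p = 4p - 23 ⇒ 63 = 7p ⇒ p = 9, q = 13.
After the shift, demand is qd = 40 - 3p and supply is qs = 4p - 30.
Setting them equal: 40 - 3p = 4p - 30 → 70 = 7p, so p = 10 and q = 10.
Δp = 10 − 9 = +1.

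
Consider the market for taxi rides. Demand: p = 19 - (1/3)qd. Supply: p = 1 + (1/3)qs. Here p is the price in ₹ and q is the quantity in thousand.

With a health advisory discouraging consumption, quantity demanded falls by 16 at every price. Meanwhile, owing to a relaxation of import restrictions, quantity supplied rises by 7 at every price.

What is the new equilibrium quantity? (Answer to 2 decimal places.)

Before the shock: 57 - 3p = 3p - 3 ⇒ 60 = 6p ⇒ p = 10, q = 27.
After the shift, demand is qd = 41 - 3p and supply is qs = 3p + 4.
Equate the new curves: 41 - 3p = 3p + 4, giving 37 = 6p, p = 37/6 ≈ 6.1667, q = 22.5.

22.50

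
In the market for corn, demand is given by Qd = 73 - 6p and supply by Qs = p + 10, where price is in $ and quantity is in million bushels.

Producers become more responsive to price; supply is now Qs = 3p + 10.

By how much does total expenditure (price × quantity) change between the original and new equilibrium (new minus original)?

+46

Original equilibrium: 73 - 6p = p + 10 gives 63 = 7p, so p = 9 and Q = 19.
After the shift, demand is Qd = 73 - 6p and supply is Qs = 3p + 10.
Setting them equal: 73 - 6p = 3p + 10 → 63 = 9p, so p = 7 and Q = 31.
Expenditure moves from 9×19 = 171 to 7×31 = 217; change = +46.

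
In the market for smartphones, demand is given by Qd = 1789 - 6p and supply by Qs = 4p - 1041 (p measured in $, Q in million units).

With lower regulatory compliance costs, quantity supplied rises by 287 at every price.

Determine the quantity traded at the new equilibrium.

Original equilibrium: 1789 - 6p = 4p - 1041 gives 2830 = 10p, so p = 283 and Q = 91.
After the shift, demand is Qd = 1789 - 6p and supply is Qs = 4p - 754.
Setting them equal: 1789 - 6p = 4p - 754 → 2543 = 10p, so p = 254.3 and Q = 263.2.

263.2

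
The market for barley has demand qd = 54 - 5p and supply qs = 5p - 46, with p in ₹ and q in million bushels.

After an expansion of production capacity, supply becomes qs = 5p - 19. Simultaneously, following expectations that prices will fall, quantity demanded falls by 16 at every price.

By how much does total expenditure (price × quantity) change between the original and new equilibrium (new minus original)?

+14.15

Original equilibrium: 54 - 5p = 5p - 46 gives 100 = 10p, so p = 10 and q = 4.
With the change applied: demand qd = 38 - 5p, supply qs = 5p - 19.
New equilibrium: 38 - 5p = 5p - 19 ⇒ 57 = 10p ⇒ p = 5.7, q = 9.5.
Expenditure moves from 10×4 = 40 to 5.7×9.5 = 54.15; change = +14.15.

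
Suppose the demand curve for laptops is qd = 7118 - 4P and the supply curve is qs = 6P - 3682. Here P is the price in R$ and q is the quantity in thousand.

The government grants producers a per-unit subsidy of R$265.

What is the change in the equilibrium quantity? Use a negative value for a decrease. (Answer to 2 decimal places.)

Solve the original market: 7118 - 4P = 6P - 3682, hence P = 1080 and q = 2798.
Since sellers receive the price plus the subsidy, the effective supply curve becomes qs = 6P - 2092.
Setting them equal: 7118 - 4P = 6P - 2092 → 9210 = 10P, so P = 921 and q = 3434.
Δq = 3434 − 2798 = +636.00.

+636.00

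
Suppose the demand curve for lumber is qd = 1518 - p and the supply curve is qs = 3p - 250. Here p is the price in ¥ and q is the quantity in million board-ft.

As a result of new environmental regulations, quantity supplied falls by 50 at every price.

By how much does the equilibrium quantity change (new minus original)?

-12.5

Before the shock: 1518 - p = 3p - 250 ⇒ 1768 = 4p ⇒ p = 442, q = 1076.
The new curves are qd = 1518 - p (demand) and qs = 3p - 300 (supply).
Setting them equal: 1518 - p = 3p - 300 → 1818 = 4p, so p = 454.5 and q = 1063.5.
Δq = 1063.5 − 1076 = -12.5.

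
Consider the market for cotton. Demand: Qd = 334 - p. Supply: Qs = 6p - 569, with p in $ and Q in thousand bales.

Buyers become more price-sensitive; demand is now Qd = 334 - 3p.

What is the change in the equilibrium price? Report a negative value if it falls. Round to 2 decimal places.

Solve the original market: 334 - p = 6p - 569, hence p = 129 and Q = 205.
After the shift, demand is Qd = 334 - 3p and supply is Qs = 6p - 569.
New equilibrium: 334 - 3p = 6p - 569 ⇒ 903 = 9p ⇒ p = 301/3 ≈ 100.3333, Q = 33.
Δp = 100.3333 − 129 = -28.67.

-28.67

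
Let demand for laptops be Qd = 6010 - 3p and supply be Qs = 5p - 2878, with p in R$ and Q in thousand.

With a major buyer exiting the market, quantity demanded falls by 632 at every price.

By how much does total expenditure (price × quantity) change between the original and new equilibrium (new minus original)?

Initially, 6010 - 3p = 5p - 2878, so 8888 = 8p and p = 1111, Q = 2677.
With the change applied: demand Qd = 5378 - 3p, supply Qs = 5p - 2878.
Clearing the new market: 5378 - 3p = 5p - 2878, so p = 1032 and Q = 2282.
Expenditure moves from 1111×2677 = 2974147 to 1032×2282 = 2355024; change = -619123.

-619123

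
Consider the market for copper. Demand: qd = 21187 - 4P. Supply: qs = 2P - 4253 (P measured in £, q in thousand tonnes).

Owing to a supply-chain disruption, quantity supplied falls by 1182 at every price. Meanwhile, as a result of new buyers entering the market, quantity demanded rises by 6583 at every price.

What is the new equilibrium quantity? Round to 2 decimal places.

Solve the original market: 21187 - 4P = 2P - 4253, hence P = 4240 and q = 4227.
With the change applied: demand qd = 27770 - 4P, supply qs = 2P - 5435.
Setting them equal: 27770 - 4P = 2P - 5435 → 33205 = 6P, so P = 33205/6 ≈ 5534.1667 and q = 16900/3 ≈ 5633.3333.

5633.33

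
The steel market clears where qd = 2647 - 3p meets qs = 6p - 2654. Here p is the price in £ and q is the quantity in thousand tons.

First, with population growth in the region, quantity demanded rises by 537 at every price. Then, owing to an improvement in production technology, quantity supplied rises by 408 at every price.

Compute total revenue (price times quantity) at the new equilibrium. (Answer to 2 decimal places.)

Solve the original market: 2647 - 3p = 6p - 2654, hence p = 589 and q = 880.
With the change applied: demand qd = 3184 - 3p, supply qs = 6p - 2246.
Clearing the new market: 3184 - 3p = 6p - 2246, so p = 1810/3 ≈ 603.3333 and q = 1374.
New expenditure = 603.3333 × 1374 = 828980.00.

828980.00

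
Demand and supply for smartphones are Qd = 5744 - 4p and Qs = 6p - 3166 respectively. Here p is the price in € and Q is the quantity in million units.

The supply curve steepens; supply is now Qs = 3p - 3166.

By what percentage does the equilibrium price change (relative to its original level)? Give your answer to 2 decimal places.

Initially, 5744 - 4p = 6p - 3166, so 8910 = 10p and p = 891, Q = 2180.
The shock moves the curves to Qd = 5744 - 4p and Qs = 3p - 3166.
Clearing the new market: 5744 - 4p = 3p - 3166, so p = 8910/7 ≈ 1272.8571 and Q = 4568/7 ≈ 652.5714.
%Δp = (1272.8571 − 891) / 891 × 100 = +42.86%.

+42.86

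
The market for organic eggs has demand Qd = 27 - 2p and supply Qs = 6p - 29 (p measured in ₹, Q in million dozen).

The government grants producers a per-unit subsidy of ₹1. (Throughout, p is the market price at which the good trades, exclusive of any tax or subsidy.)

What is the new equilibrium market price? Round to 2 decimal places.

6.25

Solve the original market: 27 - 2p = 6p - 29, hence p = 7 and Q = 13.
Since sellers receive the price plus the subsidy, the effective supply curve becomes Qs = 6p - 23.
Clearing the new market: 27 - 2p = 6p - 23, so p = 6.25 and Q = 14.5.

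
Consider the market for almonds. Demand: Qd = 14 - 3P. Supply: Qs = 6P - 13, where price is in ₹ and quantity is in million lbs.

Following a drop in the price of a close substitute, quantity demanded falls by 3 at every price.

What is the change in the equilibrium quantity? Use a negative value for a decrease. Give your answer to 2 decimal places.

-2.00

Before the shock: 14 - 3P = 6P - 13 ⇒ 27 = 9P ⇒ P = 3, Q = 5.
The shock moves the curves to Qd = 11 - 3P and Qs = 6P - 13.
Setting them equal: 11 - 3P = 6P - 13 → 24 = 9P, so P = 8/3 ≈ 2.6667 and Q = 3.
ΔQ = 3 − 5 = -2.00.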